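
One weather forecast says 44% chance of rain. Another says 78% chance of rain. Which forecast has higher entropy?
44% forecast

Treat each forecast as a Bernoulli distribution. Binary entropy is maximized at p=0.5 and falls off symmetrically toward 0 or 1. The 44% forecast is closer to 50%, so it is more uncertain. H(44%) ≈ 0.990 bits, H(78%) ≈ 0.760 bits.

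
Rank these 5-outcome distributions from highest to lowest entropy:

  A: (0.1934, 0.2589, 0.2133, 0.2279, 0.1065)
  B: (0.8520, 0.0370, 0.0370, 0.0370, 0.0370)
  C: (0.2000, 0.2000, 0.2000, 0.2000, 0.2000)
C > A > B

Key insight: Entropy is maximized by uniform distributions and minimized by concentrated distributions.

- Uniform distributions have maximum entropy log₂(5) = 2.3219 bits
- The more "peaked" or concentrated a distribution, the lower its entropy

Entropies:
  H(A) = 2.2690 bits
  H(B) = 0.9008 bits
  H(C) = 2.3219 bits

Ranking: C > A > B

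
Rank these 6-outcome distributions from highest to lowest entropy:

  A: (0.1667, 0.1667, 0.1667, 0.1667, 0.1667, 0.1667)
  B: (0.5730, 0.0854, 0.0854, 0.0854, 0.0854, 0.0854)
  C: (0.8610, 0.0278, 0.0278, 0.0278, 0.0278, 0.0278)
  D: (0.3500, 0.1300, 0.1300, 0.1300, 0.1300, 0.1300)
A > D > B > C

Key insight: Entropy is maximized by uniform distributions and minimized by concentrated distributions.

Entropies:
  H(A) = 2.5850 bits
  H(B) = 1.9760 bits
  H(C) = 0.9044 bits
  H(D) = 2.4433 bits

Ranking: A > D > B > C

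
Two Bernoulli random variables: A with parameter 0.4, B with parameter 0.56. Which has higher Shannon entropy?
B

For binary distributions, entropy is maximized at p=0.5 and decreases as p moves toward 0 or 1.

H(A) = H(0.4) = 0.9710 bits
H(B) = H(0.56) = 0.9896 bits

Distribution B (p=0.56) is closer to uniform (p=0.5), so it has higher entropy.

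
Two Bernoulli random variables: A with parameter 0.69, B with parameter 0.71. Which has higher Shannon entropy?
A

For binary distributions, entropy is maximized at p=0.5 and decreases as p moves toward 0 or 1.

H(A) = H(0.69) = 0.8932 bits
H(B) = H(0.71) = 0.8687 bits

Distribution A (p=0.69) is closer to uniform (p=0.5), so it has higher entropy.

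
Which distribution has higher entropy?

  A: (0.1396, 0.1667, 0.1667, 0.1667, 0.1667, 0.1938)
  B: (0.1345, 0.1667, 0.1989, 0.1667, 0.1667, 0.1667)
A

Both distributions are close to uniform, making this a harder comparison.

H(A) = 2.5786 bits
H(B) = 2.5759 bits

The distribution closer to uniform has higher entropy.
Answer: A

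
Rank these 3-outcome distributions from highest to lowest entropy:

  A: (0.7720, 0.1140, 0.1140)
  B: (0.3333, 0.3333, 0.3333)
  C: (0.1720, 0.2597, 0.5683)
B > C > A

Key insight: Entropy is maximized by uniform distributions and minimized by concentrated distributions.

- Uniform distributions have maximum entropy log₂(3) = 1.5850 bits
- The more "peaked" or concentrated a distribution, the lower its entropy

Entropies:
  H(A) = 1.0025 bits
  H(B) = 1.5850 bits
  H(C) = 1.4052 bits

Ranking: B > C > A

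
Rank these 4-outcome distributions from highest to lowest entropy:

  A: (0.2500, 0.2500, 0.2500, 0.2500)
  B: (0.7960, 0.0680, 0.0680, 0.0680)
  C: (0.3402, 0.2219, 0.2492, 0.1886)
A > C > B

Key insight: Entropy is maximized by uniform distributions and minimized by concentrated distributions.

- Uniform distributions have maximum entropy log₂(4) = 2.0000 bits
- The more "peaked" or concentrated a distribution, the lower its entropy

Entropies:
  H(A) = 2.0000 bits
  H(B) = 1.0532 bits
  H(C) = 1.9647 bits

Ranking: A > C > B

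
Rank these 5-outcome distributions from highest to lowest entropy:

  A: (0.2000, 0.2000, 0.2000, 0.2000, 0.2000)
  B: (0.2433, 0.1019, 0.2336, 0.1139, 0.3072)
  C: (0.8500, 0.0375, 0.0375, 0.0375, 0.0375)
A > B > C

Key insight: Entropy is maximized by uniform distributions and minimized by concentrated distributions.

- Uniform distributions have maximum entropy log₂(5) = 2.3219 bits
- The more "peaked" or concentrated a distribution, the lower its entropy

Entropies:
  H(A) = 2.3219 bits
  H(B) = 2.2021 bits
  H(C) = 0.9098 bits

Ranking: A > B > C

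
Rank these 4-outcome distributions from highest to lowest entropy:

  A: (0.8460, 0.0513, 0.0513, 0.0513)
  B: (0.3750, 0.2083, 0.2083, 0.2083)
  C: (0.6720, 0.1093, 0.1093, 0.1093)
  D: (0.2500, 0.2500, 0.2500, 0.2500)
D > B > C > A

Key insight: Entropy is maximized by uniform distributions and minimized by concentrated distributions.

Entropies:
  H(A) = 0.8638 bits
  H(B) = 1.9450 bits
  H(C) = 1.4327 bits
  H(D) = 2.0000 bits

Ranking: D > B > C > A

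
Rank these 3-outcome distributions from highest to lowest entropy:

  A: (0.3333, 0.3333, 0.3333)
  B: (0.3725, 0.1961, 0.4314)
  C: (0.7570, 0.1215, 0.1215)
A > B > C

Key insight: Entropy is maximized by uniform distributions and minimized by concentrated distributions.

- Uniform distributions have maximum entropy log₂(3) = 1.5850 bits
- The more "peaked" or concentrated a distribution, the lower its entropy

Entropies:
  H(A) = 1.5850 bits
  H(B) = 1.5149 bits
  H(C) = 1.0430 bits

Ranking: A > B > C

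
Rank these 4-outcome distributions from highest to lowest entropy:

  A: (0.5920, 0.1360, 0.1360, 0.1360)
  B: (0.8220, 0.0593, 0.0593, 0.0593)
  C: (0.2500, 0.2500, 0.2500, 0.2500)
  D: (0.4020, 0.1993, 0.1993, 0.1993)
C > D > A > B

Key insight: Entropy is maximized by uniform distributions and minimized by concentrated distributions.

Entropies:
  H(A) = 1.6221 bits
  H(B) = 0.9578 bits
  H(C) = 2.0000 bits
  H(D) = 1.9199 bits

Ranking: C > D > A > B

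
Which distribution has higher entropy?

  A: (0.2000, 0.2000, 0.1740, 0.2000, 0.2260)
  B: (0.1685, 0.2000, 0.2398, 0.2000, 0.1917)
A

Both distributions are close to uniform, making this a harder comparison.

H(A) = 2.3171 bits
H(B) = 2.3125 bits

The distribution closer to uniform has higher entropy.
Answer: A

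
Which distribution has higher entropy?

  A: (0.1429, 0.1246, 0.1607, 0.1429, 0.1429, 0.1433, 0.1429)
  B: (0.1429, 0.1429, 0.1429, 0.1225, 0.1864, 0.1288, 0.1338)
A

Both distributions are close to uniform, making this a harder comparison.

H(A) = 2.8040 bits
H(B) = 2.7950 bits

The distribution closer to uniform has higher entropy.
Answer: A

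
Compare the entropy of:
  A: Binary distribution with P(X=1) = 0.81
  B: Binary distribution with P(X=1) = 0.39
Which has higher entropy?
B

For binary distributions, entropy is maximized at p=0.5 and decreases as p moves toward 0 or 1.

H(A) = H(0.81) = 0.7015 bits
H(B) = H(0.39) = 0.9648 bits

Distribution B (p=0.39) is closer to uniform (p=0.5), so it has higher entropy.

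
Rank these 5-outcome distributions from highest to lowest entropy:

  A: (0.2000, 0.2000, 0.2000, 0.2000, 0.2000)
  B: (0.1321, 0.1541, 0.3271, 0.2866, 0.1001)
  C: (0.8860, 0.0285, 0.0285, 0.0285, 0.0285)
A > B > C

Key insight: Entropy is maximized by uniform distributions and minimized by concentrated distributions.

- Uniform distributions have maximum entropy log₂(5) = 2.3219 bits
- The more "peaked" or concentrated a distribution, the lower its entropy

Entropies:
  H(A) = 2.3219 bits
  H(B) = 2.1780 bits
  H(C) = 0.7399 bits

Ranking: A > B > C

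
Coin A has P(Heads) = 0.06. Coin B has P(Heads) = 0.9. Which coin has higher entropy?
B

For binary distributions, entropy is maximized at p=0.5 and decreases as p moves toward 0 or 1.

H(A) = H(0.06) = 0.3274 bits
H(B) = H(0.9) = 0.4690 bits

Distribution B (p=0.9) is closer to uniform (p=0.5), so it has higher entropy.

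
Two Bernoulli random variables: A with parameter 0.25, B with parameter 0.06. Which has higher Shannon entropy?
A

For binary distributions, entropy is maximized at p=0.5 and decreases as p moves toward 0 or 1.

H(A) = H(0.25) = 0.8113 bits
H(B) = H(0.06) = 0.3274 bits

Distribution A (p=0.25) is closer to uniform (p=0.5), so it has higher entropy.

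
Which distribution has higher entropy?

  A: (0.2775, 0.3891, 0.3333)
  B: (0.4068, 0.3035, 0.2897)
A

Both distributions are close to uniform, making this a harder comparison.

H(A) = 1.5714 bits
H(B) = 1.5678 bits

The distribution closer to uniform has higher entropy.
Answer: A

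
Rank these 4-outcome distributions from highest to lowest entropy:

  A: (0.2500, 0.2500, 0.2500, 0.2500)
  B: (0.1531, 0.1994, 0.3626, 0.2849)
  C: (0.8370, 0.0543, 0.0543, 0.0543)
A > B > C

Key insight: Entropy is maximized by uniform distributions and minimized by concentrated distributions.

- Uniform distributions have maximum entropy log₂(4) = 2.0000 bits
- The more "peaked" or concentrated a distribution, the lower its entropy

Entropies:
  H(A) = 2.0000 bits
  H(B) = 1.9252 bits
  H(C) = 0.8998 bits

Ranking: A > B > C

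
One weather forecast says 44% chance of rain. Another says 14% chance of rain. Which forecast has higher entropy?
44% forecast

Treat each forecast as a Bernoulli distribution. Binary entropy is maximized at p=0.5 and falls off symmetrically toward 0 or 1. The 44% forecast is closer to 50%, so it is more uncertain. H(44%) ≈ 0.990 bits, H(14%) ≈ 0.584 bits.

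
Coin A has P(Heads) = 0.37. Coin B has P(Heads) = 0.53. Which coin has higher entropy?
B

For binary distributions, entropy is maximized at p=0.5 and decreases as p moves toward 0 or 1.

H(A) = H(0.37) = 0.9507 bits
H(B) = H(0.53) = 0.9974 bits

Distribution B (p=0.53) is closer to uniform (p=0.5), so it has higher entropy.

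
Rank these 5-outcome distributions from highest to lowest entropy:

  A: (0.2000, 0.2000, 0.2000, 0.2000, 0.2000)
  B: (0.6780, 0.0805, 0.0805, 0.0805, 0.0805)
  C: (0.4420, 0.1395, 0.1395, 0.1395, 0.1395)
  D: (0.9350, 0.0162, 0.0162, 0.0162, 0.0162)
A > C > B > D

Key insight: Entropy is maximized by uniform distributions and minimized by concentrated distributions.

Entropies:
  H(A) = 2.3219 bits
  H(B) = 1.5505 bits
  H(C) = 2.1063 bits
  H(D) = 0.4770 bits

Ranking: A > C > B > D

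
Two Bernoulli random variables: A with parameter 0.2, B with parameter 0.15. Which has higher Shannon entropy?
A

For binary distributions, entropy is maximized at p=0.5 and decreases as p moves toward 0 or 1.

H(A) = H(0.2) = 0.7219 bits
H(B) = H(0.15) = 0.6098 bits

Distribution A (p=0.2) is closer to uniform (p=0.5), so it has higher entropy.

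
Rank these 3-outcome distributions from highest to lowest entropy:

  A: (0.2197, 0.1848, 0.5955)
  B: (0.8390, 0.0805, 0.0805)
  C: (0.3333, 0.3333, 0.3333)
C > A > B

Key insight: Entropy is maximized by uniform distributions and minimized by concentrated distributions.

- Uniform distributions have maximum entropy log₂(3) = 1.5850 bits
- The more "peaked" or concentrated a distribution, the lower its entropy

Entropies:
  H(A) = 1.3758 bits
  H(B) = 0.7977 bits
  H(C) = 1.5850 bits

Ranking: C > A > B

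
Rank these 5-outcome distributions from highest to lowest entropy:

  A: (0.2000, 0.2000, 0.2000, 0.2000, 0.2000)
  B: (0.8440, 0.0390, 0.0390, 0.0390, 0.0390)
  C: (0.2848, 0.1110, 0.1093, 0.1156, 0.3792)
A > C > B

Key insight: Entropy is maximized by uniform distributions and minimized by concentrated distributions.

- Uniform distributions have maximum entropy log₂(5) = 2.3219 bits
- The more "peaked" or concentrated a distribution, the lower its entropy

Entropies:
  H(A) = 2.3219 bits
  H(B) = 0.9367 bits
  H(C) = 2.1076 bits

Ranking: A > C > B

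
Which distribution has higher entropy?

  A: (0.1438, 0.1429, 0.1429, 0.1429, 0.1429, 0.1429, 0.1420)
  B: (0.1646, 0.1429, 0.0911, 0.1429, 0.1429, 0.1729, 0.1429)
A

Both distributions are close to uniform, making this a harder comparison.

H(A) = 2.8073 bits
H(B) = 2.7853 bits

The distribution closer to uniform has higher entropy.
Answer: A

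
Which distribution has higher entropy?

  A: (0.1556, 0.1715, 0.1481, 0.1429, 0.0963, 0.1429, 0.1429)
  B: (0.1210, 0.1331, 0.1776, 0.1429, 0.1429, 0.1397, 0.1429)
B

Both distributions are close to uniform, making this a harder comparison.

H(A) = 2.7901 bits
H(B) = 2.7986 bits

The distribution closer to uniform has higher entropy.
Answer: B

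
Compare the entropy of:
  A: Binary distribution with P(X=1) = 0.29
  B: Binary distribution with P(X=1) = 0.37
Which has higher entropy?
B

For binary distributions, entropy is maximized at p=0.5 and decreases as p moves toward 0 or 1.

H(A) = H(0.29) = 0.8687 bits
H(B) = H(0.37) = 0.9507 bits

Distribution B (p=0.37) is closer to uniform (p=0.5), so it has higher entropy.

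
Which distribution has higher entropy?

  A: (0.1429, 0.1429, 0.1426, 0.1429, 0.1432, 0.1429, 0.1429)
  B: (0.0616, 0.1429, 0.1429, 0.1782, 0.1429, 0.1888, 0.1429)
A

Both distributions are close to uniform, making this a harder comparison.

H(A) = 2.8074 bits
H(B) = 2.7493 bits

The distribution closer to uniform has higher entropy.
Answer: A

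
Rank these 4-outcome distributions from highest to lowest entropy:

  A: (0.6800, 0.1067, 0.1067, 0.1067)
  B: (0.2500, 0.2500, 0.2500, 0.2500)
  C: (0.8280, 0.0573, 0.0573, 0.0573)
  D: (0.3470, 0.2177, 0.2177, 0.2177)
B > D > A > C

Key insight: Entropy is maximized by uniform distributions and minimized by concentrated distributions.

Entropies:
  H(A) = 1.4116 bits
  H(B) = 2.0000 bits
  H(C) = 0.9349 bits
  H(D) = 1.9663 bits

Ranking: B > D > A > C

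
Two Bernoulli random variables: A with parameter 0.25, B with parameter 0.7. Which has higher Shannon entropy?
B

For binary distributions, entropy is maximized at p=0.5 and decreases as p moves toward 0 or 1.

H(A) = H(0.25) = 0.8113 bits
H(B) = H(0.7) = 0.8813 bits

Distribution B (p=0.7) is closer to uniform (p=0.5), so it has higher entropy.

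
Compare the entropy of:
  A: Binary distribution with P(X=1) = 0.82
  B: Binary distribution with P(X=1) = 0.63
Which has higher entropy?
B

For binary distributions, entropy is maximized at p=0.5 and decreases as p moves toward 0 or 1.

H(A) = H(0.82) = 0.6801 bits
H(B) = H(0.63) = 0.9507 bits

Distribution B (p=0.63) is closer to uniform (p=0.5), so it has higher entropy.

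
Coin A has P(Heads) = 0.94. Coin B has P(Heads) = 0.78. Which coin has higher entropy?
B

For binary distributions, entropy is maximized at p=0.5 and decreases as p moves toward 0 or 1.

H(A) = H(0.94) = 0.3274 bits
H(B) = H(0.78) = 0.7602 bits

Distribution B (p=0.78) is closer to uniform (p=0.5), so it has higher entropy.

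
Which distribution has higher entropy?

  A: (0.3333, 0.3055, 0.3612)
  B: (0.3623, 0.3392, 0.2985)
A

Both distributions are close to uniform, making this a harder comparison.

H(A) = 1.5816 bits
H(B) = 1.5804 bits

The distribution closer to uniform has higher entropy.
Answer: A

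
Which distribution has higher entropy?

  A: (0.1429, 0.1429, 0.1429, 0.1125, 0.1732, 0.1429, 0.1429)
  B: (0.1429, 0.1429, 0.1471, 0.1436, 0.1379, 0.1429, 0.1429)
B

Both distributions are close to uniform, making this a harder comparison.

H(A) = 2.7980 bits
H(B) = 2.8071 bits

The distribution closer to uniform has higher entropy.
Answer: B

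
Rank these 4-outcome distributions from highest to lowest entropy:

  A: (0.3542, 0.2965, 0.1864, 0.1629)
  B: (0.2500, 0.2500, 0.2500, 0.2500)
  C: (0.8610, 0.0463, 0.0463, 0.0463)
B > A > C

Key insight: Entropy is maximized by uniform distributions and minimized by concentrated distributions.

- Uniform distributions have maximum entropy log₂(4) = 2.0000 bits
- The more "peaked" or concentrated a distribution, the lower its entropy

Entropies:
  H(A) = 1.9286 bits
  H(B) = 2.0000 bits
  H(C) = 0.8019 bits

Ranking: B > A > C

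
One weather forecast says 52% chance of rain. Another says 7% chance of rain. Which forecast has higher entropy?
52% forecast

Treat each forecast as a Bernoulli distribution. Binary entropy is maximized at p=0.5 and falls off symmetrically toward 0 or 1. The 52% forecast is closer to 50%, so it is more uncertain. H(52%) ≈ 0.999 bits, H(7%) ≈ 0.366 bits.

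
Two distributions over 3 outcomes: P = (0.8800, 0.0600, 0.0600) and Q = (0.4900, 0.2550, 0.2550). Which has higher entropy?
Q

P is highly concentrated on one outcome (88%), making it nearly deterministic. Q spreads its mass more evenly (max 49%). The more spread-out distribution has higher entropy: H(P) ≈ 0.649 bits, H(Q) ≈ 1.510 bits.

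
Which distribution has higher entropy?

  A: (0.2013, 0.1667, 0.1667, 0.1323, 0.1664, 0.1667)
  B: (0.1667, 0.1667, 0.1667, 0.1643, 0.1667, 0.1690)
B

Both distributions are close to uniform, making this a harder comparison.

H(A) = 2.5746 bits
H(B) = 2.5849 bits

The distribution closer to uniform has higher entropy.
Answer: B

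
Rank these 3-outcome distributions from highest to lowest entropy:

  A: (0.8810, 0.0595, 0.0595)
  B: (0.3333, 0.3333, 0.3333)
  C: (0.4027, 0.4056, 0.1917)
B > C > A

Key insight: Entropy is maximized by uniform distributions and minimized by concentrated distributions.

- Uniform distributions have maximum entropy log₂(3) = 1.5850 bits
- The more "peaked" or concentrated a distribution, the lower its entropy

Entropies:
  H(A) = 0.6455 bits
  H(B) = 1.5850 bits
  H(C) = 1.5133 bits

Ranking: B > C > A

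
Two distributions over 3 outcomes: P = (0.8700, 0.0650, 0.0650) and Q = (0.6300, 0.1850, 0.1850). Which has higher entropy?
Q

P is highly concentrated on one outcome (87%), making it nearly deterministic. Q spreads its mass more evenly (max 63%). The more spread-out distribution has higher entropy: H(P) ≈ 0.687 bits, H(Q) ≈ 1.321 bits.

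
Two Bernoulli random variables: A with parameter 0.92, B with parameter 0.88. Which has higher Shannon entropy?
B

For binary distributions, entropy is maximized at p=0.5 and decreases as p moves toward 0 or 1.

H(A) = H(0.92) = 0.4022 bits
H(B) = H(0.88) = 0.5294 bits

Distribution B (p=0.88) is closer to uniform (p=0.5), so it has higher entropy.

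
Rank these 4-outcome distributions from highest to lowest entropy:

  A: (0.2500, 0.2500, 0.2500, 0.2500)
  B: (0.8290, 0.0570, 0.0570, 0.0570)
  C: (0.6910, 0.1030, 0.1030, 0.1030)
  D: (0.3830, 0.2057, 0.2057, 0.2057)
A > D > C > B

Key insight: Entropy is maximized by uniform distributions and minimized by concentrated distributions.

Entropies:
  H(A) = 2.0000 bits
  H(B) = 0.9310 bits
  H(C) = 1.3818 bits
  H(D) = 1.9381 bits

Ranking: A > D > C > B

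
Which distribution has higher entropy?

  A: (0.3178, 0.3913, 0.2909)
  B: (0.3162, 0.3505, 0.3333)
B

Both distributions are close to uniform, making this a harder comparison.

H(A) = 1.5735 bits
H(B) = 1.5837 bits

The distribution closer to uniform has higher entropy.
Answer: B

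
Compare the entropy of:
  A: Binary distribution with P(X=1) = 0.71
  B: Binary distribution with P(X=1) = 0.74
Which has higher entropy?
A

For binary distributions, entropy is maximized at p=0.5 and decreases as p moves toward 0 or 1.

H(A) = H(0.71) = 0.8687 bits
H(B) = H(0.74) = 0.8267 bits

Distribution A (p=0.71) is closer to uniform (p=0.5), so it has higher entropy.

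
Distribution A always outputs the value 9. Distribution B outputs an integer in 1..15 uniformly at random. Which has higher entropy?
B

A is deterministic, so H(A) = 0. B is uniform over 15 outcomes, so H(B) = log₂(15) = 3.907 bits. Any distribution with genuine randomness has higher entropy than a deterministic one.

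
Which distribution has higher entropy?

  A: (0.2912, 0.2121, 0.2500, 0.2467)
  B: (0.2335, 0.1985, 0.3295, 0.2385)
A

Both distributions are close to uniform, making this a harder comparison.

H(A) = 1.9910 bits
H(B) = 1.9740 bits

The distribution closer to uniform has higher entropy.
Answer: A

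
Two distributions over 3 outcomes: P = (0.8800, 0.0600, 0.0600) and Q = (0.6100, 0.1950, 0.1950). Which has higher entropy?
Q

P is highly concentrated on one outcome (88%), making it nearly deterministic. Q spreads its mass more evenly (max 61%). The more spread-out distribution has higher entropy: H(P) ≈ 0.649 bits, H(Q) ≈ 1.355 bits.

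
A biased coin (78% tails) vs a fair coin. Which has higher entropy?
Fair coin

The fair coin is uniform (p=0.5), maximizing binary entropy at 1 bit. The biased coin has H(0.78) ≈ 0.760 bits — its outcome is more predictable, so its entropy is lower.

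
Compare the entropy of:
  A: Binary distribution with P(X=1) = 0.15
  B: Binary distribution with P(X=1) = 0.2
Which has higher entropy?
B

For binary distributions, entropy is maximized at p=0.5 and decreases as p moves toward 0 or 1.

H(A) = H(0.15) = 0.6098 bits
H(B) = H(0.2) = 0.7219 bits

Distribution B (p=0.2) is closer to uniform (p=0.5), so it has higher entropy.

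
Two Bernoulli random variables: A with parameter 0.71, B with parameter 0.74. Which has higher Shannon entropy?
A

For binary distributions, entropy is maximized at p=0.5 and decreases as p moves toward 0 or 1.

H(A) = H(0.71) = 0.8687 bits
H(B) = H(0.74) = 0.8267 bits

Distribution A (p=0.71) is closer to uniform (p=0.5), so it has higher entropy.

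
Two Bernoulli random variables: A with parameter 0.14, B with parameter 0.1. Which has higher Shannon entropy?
A

For binary distributions, entropy is maximized at p=0.5 and decreases as p moves toward 0 or 1.

H(A) = H(0.14) = 0.5842 bits
H(B) = H(0.1) = 0.4690 bits

Distribution A (p=0.14) is closer to uniform (p=0.5), so it has higher entropy.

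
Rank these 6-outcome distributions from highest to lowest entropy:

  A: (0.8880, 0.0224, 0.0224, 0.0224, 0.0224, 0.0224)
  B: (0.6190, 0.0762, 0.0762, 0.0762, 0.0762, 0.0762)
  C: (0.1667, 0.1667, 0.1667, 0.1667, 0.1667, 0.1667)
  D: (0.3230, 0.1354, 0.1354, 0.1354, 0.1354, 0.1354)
C > D > B > A

Key insight: Entropy is maximized by uniform distributions and minimized by concentrated distributions.

Entropies:
  H(A) = 0.7660 bits
  H(B) = 1.8434 bits
  H(C) = 2.5850 bits
  H(D) = 2.4796 bits

Ranking: C > D > B > A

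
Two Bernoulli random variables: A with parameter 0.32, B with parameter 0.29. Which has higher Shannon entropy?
A

For binary distributions, entropy is maximized at p=0.5 and decreases as p moves toward 0 or 1.

H(A) = H(0.32) = 0.9044 bits
H(B) = H(0.29) = 0.8687 bits

Distribution A (p=0.32) is closer to uniform (p=0.5), so it has higher entropy.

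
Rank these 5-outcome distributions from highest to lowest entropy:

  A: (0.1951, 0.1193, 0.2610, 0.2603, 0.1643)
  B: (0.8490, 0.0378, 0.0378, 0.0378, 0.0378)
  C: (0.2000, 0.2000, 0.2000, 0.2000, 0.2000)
C > A > B

Key insight: Entropy is maximized by uniform distributions and minimized by concentrated distributions.

- Uniform distributions have maximum entropy log₂(5) = 2.3219 bits
- The more "peaked" or concentrated a distribution, the lower its entropy

Entropies:
  H(A) = 2.2652 bits
  H(B) = 0.9143 bits
  H(C) = 2.3219 bits

Ranking: C > A > B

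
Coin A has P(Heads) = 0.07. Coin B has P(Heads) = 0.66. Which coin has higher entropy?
B

For binary distributions, entropy is maximized at p=0.5 and decreases as p moves toward 0 or 1.

H(A) = H(0.07) = 0.3659 bits
H(B) = H(0.66) = 0.9248 bits

Distribution B (p=0.66) is closer to uniform (p=0.5), so it has higher entropy.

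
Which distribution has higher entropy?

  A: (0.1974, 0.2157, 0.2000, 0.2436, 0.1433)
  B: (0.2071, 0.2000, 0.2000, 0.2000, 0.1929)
B

Both distributions are close to uniform, making this a harder comparison.

H(A) = 2.3017 bits
H(B) = 2.3216 bits

The distribution closer to uniform has higher entropy.
Answer: B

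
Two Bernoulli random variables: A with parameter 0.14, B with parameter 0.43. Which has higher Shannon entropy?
B

For binary distributions, entropy is maximized at p=0.5 and decreases as p moves toward 0 or 1.

H(A) = H(0.14) = 0.5842 bits
H(B) = H(0.43) = 0.9858 bits

Distribution B (p=0.43) is closer to uniform (p=0.5), so it has higher entropy.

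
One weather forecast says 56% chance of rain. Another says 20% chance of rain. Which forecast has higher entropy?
56% forecast

Treat each forecast as a Bernoulli distribution. Binary entropy is maximized at p=0.5 and falls off symmetrically toward 0 or 1. The 56% forecast is closer to 50%, so it is more uncertain. H(56%) ≈ 0.990 bits, H(20%) ≈ 0.722 bits.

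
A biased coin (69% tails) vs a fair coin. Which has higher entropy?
Fair coin

The fair coin is uniform (p=0.5), maximizing binary entropy at 1 bit. The biased coin has H(0.69) ≈ 0.893 bits — its outcome is more predictable, so its entropy is lower.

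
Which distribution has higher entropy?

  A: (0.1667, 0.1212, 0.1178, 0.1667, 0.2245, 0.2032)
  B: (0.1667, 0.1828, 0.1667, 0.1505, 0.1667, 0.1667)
B

Both distributions are close to uniform, making this a harder comparison.

H(A) = 2.5451 bits
H(B) = 2.5827 bits

The distribution closer to uniform has higher entropy.
Answer: B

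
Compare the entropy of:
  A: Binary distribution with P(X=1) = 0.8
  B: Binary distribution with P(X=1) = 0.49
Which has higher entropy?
B

For binary distributions, entropy is maximized at p=0.5 and decreases as p moves toward 0 or 1.

H(A) = H(0.8) = 0.7219 bits
H(B) = H(0.49) = 0.9997 bits

Distribution B (p=0.49) is closer to uniform (p=0.5), so it has higher entropy.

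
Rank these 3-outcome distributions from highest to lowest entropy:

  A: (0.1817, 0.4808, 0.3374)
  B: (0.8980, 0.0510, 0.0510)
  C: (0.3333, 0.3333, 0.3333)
C > A > B

Key insight: Entropy is maximized by uniform distributions and minimized by concentrated distributions.

- Uniform distributions have maximum entropy log₂(3) = 1.5850 bits
- The more "peaked" or concentrated a distribution, the lower its entropy

Entropies:
  H(A) = 1.4839 bits
  H(B) = 0.5773 bits
  H(C) = 1.5850 bits

Ranking: C > A > B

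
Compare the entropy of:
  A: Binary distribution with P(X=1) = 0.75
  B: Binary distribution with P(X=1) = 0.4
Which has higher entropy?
B

For binary distributions, entropy is maximized at p=0.5 and decreases as p moves toward 0 or 1.

H(A) = H(0.75) = 0.8113 bits
H(B) = H(0.4) = 0.9710 bits

Distribution B (p=0.4) is closer to uniform (p=0.5), so it has higher entropy.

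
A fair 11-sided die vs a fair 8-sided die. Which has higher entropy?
11-sided die

Both are uniform distributions; for uniform over n outcomes, H = log₂(n). H(11-sided) = log₂(11) = 3.459 bits and H(8-sided) = log₂(8) = 3.000 bits. More outcomes in a uniform distribution means higher entropy.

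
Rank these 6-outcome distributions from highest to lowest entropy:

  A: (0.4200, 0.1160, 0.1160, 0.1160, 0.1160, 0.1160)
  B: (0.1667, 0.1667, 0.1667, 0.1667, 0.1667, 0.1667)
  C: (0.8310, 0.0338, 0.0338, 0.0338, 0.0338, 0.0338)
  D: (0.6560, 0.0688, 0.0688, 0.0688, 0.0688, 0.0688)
B > A > D > C

Key insight: Entropy is maximized by uniform distributions and minimized by concentrated distributions.

Entropies:
  H(A) = 2.3282 bits
  H(B) = 2.5850 bits
  H(C) = 1.0478 bits
  H(D) = 1.7273 bits

Ranking: B > A > D > C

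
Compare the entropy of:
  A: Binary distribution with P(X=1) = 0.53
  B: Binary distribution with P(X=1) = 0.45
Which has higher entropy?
A

For binary distributions, entropy is maximized at p=0.5 and decreases as p moves toward 0 or 1.

H(A) = H(0.53) = 0.9974 bits
H(B) = H(0.45) = 0.9928 bits

Distribution A (p=0.53) is closer to uniform (p=0.5), so it has higher entropy.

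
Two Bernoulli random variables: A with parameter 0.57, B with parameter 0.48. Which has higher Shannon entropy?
B

For binary distributions, entropy is maximized at p=0.5 and decreases as p moves toward 0 or 1.

H(A) = H(0.57) = 0.9858 bits
H(B) = H(0.48) = 0.9988 bits

Distribution B (p=0.48) is closer to uniform (p=0.5), so it has higher entropy.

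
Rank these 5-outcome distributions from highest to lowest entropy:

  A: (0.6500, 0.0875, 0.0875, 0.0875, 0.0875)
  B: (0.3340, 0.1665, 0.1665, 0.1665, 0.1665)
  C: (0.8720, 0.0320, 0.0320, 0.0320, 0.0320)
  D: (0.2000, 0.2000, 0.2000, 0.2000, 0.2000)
D > B > A > C

Key insight: Entropy is maximized by uniform distributions and minimized by concentrated distributions.

Entropies:
  H(A) = 1.6341 bits
  H(B) = 2.2510 bits
  H(C) = 0.8079 bits
  H(D) = 2.3219 bits

Ranking: D > B > A > C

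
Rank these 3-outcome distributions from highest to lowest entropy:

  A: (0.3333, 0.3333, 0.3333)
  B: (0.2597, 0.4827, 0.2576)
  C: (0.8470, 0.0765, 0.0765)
A > B > C

Key insight: Entropy is maximized by uniform distributions and minimized by concentrated distributions.

- Uniform distributions have maximum entropy log₂(3) = 1.5850 bits
- The more "peaked" or concentrated a distribution, the lower its entropy

Entropies:
  H(A) = 1.5850 bits
  H(B) = 1.5164 bits
  H(C) = 0.7703 bits

Ranking: A > B > C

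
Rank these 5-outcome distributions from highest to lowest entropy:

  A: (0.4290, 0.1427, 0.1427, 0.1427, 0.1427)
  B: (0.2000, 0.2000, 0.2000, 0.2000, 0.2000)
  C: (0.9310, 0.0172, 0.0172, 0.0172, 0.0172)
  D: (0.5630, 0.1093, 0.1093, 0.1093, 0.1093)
B > A > D > C

Key insight: Entropy is maximized by uniform distributions and minimized by concentrated distributions.

Entropies:
  H(A) = 2.1274 bits
  H(B) = 2.3219 bits
  H(C) = 0.5002 bits
  H(D) = 1.8625 bits

Ranking: B > A > D > C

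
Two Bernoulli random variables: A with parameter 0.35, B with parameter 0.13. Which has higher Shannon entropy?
A

For binary distributions, entropy is maximized at p=0.5 and decreases as p moves toward 0 or 1.

H(A) = H(0.35) = 0.9341 bits
H(B) = H(0.13) = 0.5574 bits

Distribution A (p=0.35) is closer to uniform (p=0.5), so it has higher entropy.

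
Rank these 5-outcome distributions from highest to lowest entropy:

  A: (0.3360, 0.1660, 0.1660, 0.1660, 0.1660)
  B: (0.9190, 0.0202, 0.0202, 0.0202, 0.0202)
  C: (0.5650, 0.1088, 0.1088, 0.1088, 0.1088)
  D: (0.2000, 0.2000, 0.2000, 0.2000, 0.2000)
D > A > C > B

Key insight: Entropy is maximized by uniform distributions and minimized by concentrated distributions.

Entropies:
  H(A) = 2.2489 bits
  H(B) = 0.5677 bits
  H(C) = 1.8578 bits
  H(D) = 2.3219 bits

Ranking: D > A > C > B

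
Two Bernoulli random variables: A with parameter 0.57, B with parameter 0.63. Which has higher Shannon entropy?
A

For binary distributions, entropy is maximized at p=0.5 and decreases as p moves toward 0 or 1.

H(A) = H(0.57) = 0.9858 bits
H(B) = H(0.63) = 0.9507 bits

Distribution A (p=0.57) is closer to uniform (p=0.5), so it has higher entropy.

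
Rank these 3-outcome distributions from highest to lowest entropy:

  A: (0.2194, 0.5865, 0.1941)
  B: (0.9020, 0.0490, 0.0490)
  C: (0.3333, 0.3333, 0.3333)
C > A > B

Key insight: Entropy is maximized by uniform distributions and minimized by concentrated distributions.

- Uniform distributions have maximum entropy log₂(3) = 1.5850 bits
- The more "peaked" or concentrated a distribution, the lower its entropy

Entropies:
  H(A) = 1.3907 bits
  H(B) = 0.5606 bits
  H(C) = 1.5850 bits

Ranking: C > A > B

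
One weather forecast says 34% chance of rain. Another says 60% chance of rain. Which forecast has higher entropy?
60% forecast

Treat each forecast as a Bernoulli distribution. Binary entropy is maximized at p=0.5 and falls off symmetrically toward 0 or 1. The 60% forecast is closer to 50%, so it is more uncertain. H(34%) ≈ 0.925 bits, H(60%) ≈ 0.971 bits.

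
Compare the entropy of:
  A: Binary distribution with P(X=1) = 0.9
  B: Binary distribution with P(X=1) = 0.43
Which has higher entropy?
B

For binary distributions, entropy is maximized at p=0.5 and decreases as p moves toward 0 or 1.

H(A) = H(0.9) = 0.4690 bits
H(B) = H(0.43) = 0.9858 bits

Distribution B (p=0.43) is closer to uniform (p=0.5), so it has higher entropy.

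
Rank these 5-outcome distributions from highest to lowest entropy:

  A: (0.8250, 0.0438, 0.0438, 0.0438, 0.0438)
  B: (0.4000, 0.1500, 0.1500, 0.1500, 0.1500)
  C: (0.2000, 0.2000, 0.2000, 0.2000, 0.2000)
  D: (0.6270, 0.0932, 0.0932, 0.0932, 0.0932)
C > B > D > A

Key insight: Entropy is maximized by uniform distributions and minimized by concentrated distributions.

Entropies:
  H(A) = 1.0190 bits
  H(B) = 2.1710 bits
  H(C) = 2.3219 bits
  H(D) = 1.6989 bits

Ranking: C > B > D > A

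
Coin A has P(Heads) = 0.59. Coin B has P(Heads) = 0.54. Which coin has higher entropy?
B

For binary distributions, entropy is maximized at p=0.5 and decreases as p moves toward 0 or 1.

H(A) = H(0.59) = 0.9765 bits
H(B) = H(0.54) = 0.9954 bits

Distribution B (p=0.54) is closer to uniform (p=0.5), so it has higher entropy.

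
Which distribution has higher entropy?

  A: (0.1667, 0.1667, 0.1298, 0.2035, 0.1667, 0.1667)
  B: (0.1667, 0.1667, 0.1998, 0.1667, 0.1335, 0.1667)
B

Both distributions are close to uniform, making this a harder comparison.

H(A) = 2.5731 bits
H(B) = 2.5754 bits

The distribution closer to uniform has higher entropy.
Answer: B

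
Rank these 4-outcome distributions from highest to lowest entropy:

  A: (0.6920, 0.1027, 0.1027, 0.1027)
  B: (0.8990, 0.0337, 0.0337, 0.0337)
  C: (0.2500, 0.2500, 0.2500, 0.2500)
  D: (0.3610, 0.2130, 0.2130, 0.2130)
C > D > A > B

Key insight: Entropy is maximized by uniform distributions and minimized by concentrated distributions.

Entropies:
  H(A) = 1.3790 bits
  H(B) = 0.6322 bits
  H(C) = 2.0000 bits
  H(D) = 1.9563 bits

Ranking: C > D > A > B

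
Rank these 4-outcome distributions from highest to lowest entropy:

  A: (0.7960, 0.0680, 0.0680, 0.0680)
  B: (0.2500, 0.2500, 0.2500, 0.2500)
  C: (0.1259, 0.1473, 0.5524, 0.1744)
B > C > A

Key insight: Entropy is maximized by uniform distributions and minimized by concentrated distributions.

- Uniform distributions have maximum entropy log₂(4) = 2.0000 bits
- The more "peaked" or concentrated a distribution, the lower its entropy

Entropies:
  H(A) = 1.0532 bits
  H(B) = 2.0000 bits
  H(C) = 1.6958 bits

Ranking: B > C > A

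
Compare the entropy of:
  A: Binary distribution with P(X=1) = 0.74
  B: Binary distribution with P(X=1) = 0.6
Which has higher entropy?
B

For binary distributions, entropy is maximized at p=0.5 and decreases as p moves toward 0 or 1.

H(A) = H(0.74) = 0.8267 bits
H(B) = H(0.6) = 0.9710 bits

Distribution B (p=0.6) is closer to uniform (p=0.5), so it has higher entropy.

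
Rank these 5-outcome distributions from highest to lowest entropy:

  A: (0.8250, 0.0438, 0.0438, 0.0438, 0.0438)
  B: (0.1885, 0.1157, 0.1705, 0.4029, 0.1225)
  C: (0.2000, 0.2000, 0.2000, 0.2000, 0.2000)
C > B > A

Key insight: Entropy is maximized by uniform distributions and minimized by concentrated distributions.

- Uniform distributions have maximum entropy log₂(5) = 2.3219 bits
- The more "peaked" or concentrated a distribution, the lower its entropy

Entropies:
  H(A) = 1.0190 bits
  H(B) = 2.1483 bits
  H(C) = 2.3219 bits

Ranking: C > B > A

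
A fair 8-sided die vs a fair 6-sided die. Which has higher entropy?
8-sided die

Both are uniform distributions; for uniform over n outcomes, H = log₂(n). H(8-sided) = log₂(8) = 3.000 bits and H(6-sided) = log₂(6) = 2.585 bits. More outcomes in a uniform distribution means higher entropy.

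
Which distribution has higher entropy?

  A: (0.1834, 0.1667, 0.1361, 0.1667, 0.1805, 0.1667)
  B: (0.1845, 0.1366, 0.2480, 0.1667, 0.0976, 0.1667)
A

Both distributions are close to uniform, making this a harder comparison.

H(A) = 2.5787 bits
H(B) = 2.5303 bits

The distribution closer to uniform has higher entropy.
Answer: A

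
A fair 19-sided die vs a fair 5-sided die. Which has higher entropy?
19-sided die

Both are uniform distributions; for uniform over n outcomes, H = log₂(n). H(19-sided) = log₂(19) = 4.248 bits and H(5-sided) = log₂(5) = 2.322 bits. More outcomes in a uniform distribution means higher entropy.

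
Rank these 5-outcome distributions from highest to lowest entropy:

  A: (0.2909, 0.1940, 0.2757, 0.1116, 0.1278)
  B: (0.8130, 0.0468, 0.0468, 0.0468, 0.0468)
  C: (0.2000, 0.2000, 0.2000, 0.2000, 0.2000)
C > A > B

Key insight: Entropy is maximized by uniform distributions and minimized by concentrated distributions.

- Uniform distributions have maximum entropy log₂(5) = 2.3219 bits
- The more "peaked" or concentrated a distribution, the lower its entropy

Entropies:
  H(A) = 2.2221 bits
  H(B) = 1.0692 bits
  H(C) = 2.3219 bits

Ranking: C > A > B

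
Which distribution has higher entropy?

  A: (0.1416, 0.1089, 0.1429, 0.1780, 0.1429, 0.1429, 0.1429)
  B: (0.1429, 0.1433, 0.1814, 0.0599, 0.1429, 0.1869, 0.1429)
A

Both distributions are close to uniform, making this a harder comparison.

H(A) = 2.7952 bits
H(B) = 2.7470 bits

The distribution closer to uniform has higher entropy.
Answer: A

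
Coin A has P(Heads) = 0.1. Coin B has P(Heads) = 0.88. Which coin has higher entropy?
B

For binary distributions, entropy is maximized at p=0.5 and decreases as p moves toward 0 or 1.

H(A) = H(0.1) = 0.4690 bits
H(B) = H(0.88) = 0.5294 bits

Distribution B (p=0.88) is closer to uniform (p=0.5), so it has higher entropy.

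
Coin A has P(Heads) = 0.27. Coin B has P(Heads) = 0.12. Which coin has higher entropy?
A

For binary distributions, entropy is maximized at p=0.5 and decreases as p moves toward 0 or 1.

H(A) = H(0.27) = 0.8415 bits
H(B) = H(0.12) = 0.5294 bits

Distribution A (p=0.27) is closer to uniform (p=0.5), so it has higher entropy.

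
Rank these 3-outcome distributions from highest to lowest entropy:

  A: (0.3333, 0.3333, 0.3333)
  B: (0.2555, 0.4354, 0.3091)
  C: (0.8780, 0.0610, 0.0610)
A > B > C

Key insight: Entropy is maximized by uniform distributions and minimized by concentrated distributions.

- Uniform distributions have maximum entropy log₂(3) = 1.5850 bits
- The more "peaked" or concentrated a distribution, the lower its entropy

Entropies:
  H(A) = 1.5850 bits
  H(B) = 1.5488 bits
  H(C) = 0.6571 bits

Ranking: A > B > C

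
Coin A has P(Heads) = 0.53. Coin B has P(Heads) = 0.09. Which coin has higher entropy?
A

For binary distributions, entropy is maximized at p=0.5 and decreases as p moves toward 0 or 1.

H(A) = H(0.53) = 0.9974 bits
H(B) = H(0.09) = 0.4365 bits

Distribution A (p=0.53) is closer to uniform (p=0.5), so it has higher entropy.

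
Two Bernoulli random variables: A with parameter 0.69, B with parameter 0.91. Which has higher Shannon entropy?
A

For binary distributions, entropy is maximized at p=0.5 and decreases as p moves toward 0 or 1.

H(A) = H(0.69) = 0.8932 bits
H(B) = H(0.91) = 0.4365 bits

Distribution A (p=0.69) is closer to uniform (p=0.5), so it has higher entropy.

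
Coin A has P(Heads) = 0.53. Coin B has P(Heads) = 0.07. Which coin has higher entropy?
A

For binary distributions, entropy is maximized at p=0.5 and decreases as p moves toward 0 or 1.

H(A) = H(0.53) = 0.9974 bits
H(B) = H(0.07) = 0.3659 bits

Distribution A (p=0.53) is closer to uniform (p=0.5), so it has higher entropy.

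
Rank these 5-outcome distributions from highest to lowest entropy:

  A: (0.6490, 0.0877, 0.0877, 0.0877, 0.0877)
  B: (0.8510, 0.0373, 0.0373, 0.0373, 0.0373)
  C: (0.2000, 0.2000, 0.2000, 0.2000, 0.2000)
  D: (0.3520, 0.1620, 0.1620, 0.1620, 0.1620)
C > D > A > B

Key insight: Entropy is maximized by uniform distributions and minimized by concentrated distributions.

Entropies:
  H(A) = 1.6370 bits
  H(B) = 0.9053 bits
  H(C) = 2.3219 bits
  H(D) = 2.2318 bits

Ranking: C > D > A > B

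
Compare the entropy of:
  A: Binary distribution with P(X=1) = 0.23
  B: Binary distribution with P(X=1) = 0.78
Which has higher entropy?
A

For binary distributions, entropy is maximized at p=0.5 and decreases as p moves toward 0 or 1.

H(A) = H(0.23) = 0.7780 bits
H(B) = H(0.78) = 0.7602 bits

Distribution A (p=0.23) is closer to uniform (p=0.5), so it has higher entropy.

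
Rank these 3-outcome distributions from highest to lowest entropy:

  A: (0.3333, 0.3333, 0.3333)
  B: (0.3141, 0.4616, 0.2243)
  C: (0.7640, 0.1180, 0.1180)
A > B > C

Key insight: Entropy is maximized by uniform distributions and minimized by concentrated distributions.

- Uniform distributions have maximum entropy log₂(3) = 1.5850 bits
- The more "peaked" or concentrated a distribution, the lower its entropy

Entropies:
  H(A) = 1.5850 bits
  H(B) = 1.5233 bits
  H(C) = 1.0243 bits

Ranking: A > B > C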